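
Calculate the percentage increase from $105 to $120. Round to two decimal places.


Find the absolute change:
|120 - 105| = 15
Divide by original and multiply by 100:
15 / 105 x 100 = 14.2857...% ≈ 14.29%

14.29%


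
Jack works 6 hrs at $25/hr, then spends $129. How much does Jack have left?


Calculate earnings:
6 x $25 = $150
Subtract spending:
$150 - $129 = $21

$21


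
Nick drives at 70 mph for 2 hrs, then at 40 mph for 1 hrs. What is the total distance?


Leg 1 distance:
70 x 2 = 140 miles
Leg 2 distance:
40 x 1 = 40 miles
Total distance:
140 + 40 = 180 miles

180 miles


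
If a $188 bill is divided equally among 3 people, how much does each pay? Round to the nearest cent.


Total bill: $188
Number of people: 3
Each pays: $188 / 3 = $62.6666... ≈ $62.67

$62.67


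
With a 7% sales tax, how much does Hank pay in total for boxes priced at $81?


Calculate the tax:
7% of $81 = $5.67
Add tax to price:
$81 + $5.67 = $86.67

$86.67


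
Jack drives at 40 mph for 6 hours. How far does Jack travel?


Use the formula: distance = speed x time
Speed = 40 mph, Time = 6 hours
40 x 6 = 240 miles

240 miles


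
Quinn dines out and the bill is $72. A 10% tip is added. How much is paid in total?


Calculate the tip:
10% of $72 = $7.20
Add tip to meal cost:
$72 + $7.20 = $79.20

$79.20


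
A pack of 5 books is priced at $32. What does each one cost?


Total cost: $32
Number of items: 5
Unit price: $32 / 5 = $6.40

$6.40


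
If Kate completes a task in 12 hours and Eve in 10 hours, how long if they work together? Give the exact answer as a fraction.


Kate's rate: 1/12 of the job per hour
Eve's rate: 1/10 of the job per hour
Combined rate: 1/12 + 1/10 = 11/60 per hour
Time = 1 / (11/60) = 60/11 hours (≈ 5.45 hours)

60/11 hours


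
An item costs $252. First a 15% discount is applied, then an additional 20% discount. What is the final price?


First discount:
15% of $252 = $37.80
Price after first discount:
$252 - $37.80 = $214.20
Second discount:
20% of $214.20 = $42.84
Final price:
$214.20 - $42.84 = $171.36

$171.36


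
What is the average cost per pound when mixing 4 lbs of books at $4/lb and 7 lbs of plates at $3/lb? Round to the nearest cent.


Cost of books:
4 x $4 = $16
Cost of plates:
7 x $3 = $21
Total cost: $16 + $21 = $37
Total weight: 11 lbs
Average: $37 / 11 = $3.3636... ≈ $3.36/lb

$3.36/lb


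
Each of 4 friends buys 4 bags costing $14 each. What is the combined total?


Cost per person:
4 x $14 = $56
Group total:
4 x $56 = $224

$224


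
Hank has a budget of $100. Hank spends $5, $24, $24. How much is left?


Add up expenses:
$5 + $24 + $24 = $53
Subtract from budget:
$100 - $53 = $47

$47


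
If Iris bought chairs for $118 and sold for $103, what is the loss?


Selling price = $103
Cost price = $118
Loss = cost price - selling price:
Loss = $118 - $103 = $15

$15


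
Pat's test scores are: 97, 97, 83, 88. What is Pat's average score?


Add the scores:
97 + 97 + 83 + 88 = 365
Divide by the number of tests:
365 / 4 = 91.25

91.25


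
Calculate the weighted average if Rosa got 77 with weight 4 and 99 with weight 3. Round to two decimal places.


Weighted sum:
4 x 77 + 3 x 99 = 605
Total weight:
4 + 3 = 7
Weighted average:
605 / 7 = 86.4285... ≈ 86.43

86.43


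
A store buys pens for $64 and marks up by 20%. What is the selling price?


Calculate the markup amount:
20% of $64 = $12.80
Add to cost:
$64 + $12.80 = $76.80

$76.80


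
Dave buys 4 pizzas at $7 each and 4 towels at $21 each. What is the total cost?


Cost of pizzas:
4 x $7 = $28
Cost of towels:
4 x $21 = $84
Add both:
$28 + $84 = $112

$112


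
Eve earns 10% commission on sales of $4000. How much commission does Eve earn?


Convert rate to decimal:
10% = 0.1
Multiply by sales:
$4000 x 0.1 = $400

$400


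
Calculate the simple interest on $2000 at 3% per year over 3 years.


Use the formula I = P x R x T / 100
P x R x T = 2000 x 3 x 3 = 18000
I = 18000 / 100 = $180

$180


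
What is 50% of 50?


Convert percentage to decimal:
50% = 0.5
Multiply:
50 x 0.5 = 25

25


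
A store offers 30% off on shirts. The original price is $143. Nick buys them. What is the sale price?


Calculate the discount amount:
30% of $143 = $42.90
Subtract from original:
$143 - $42.90 = $100.10

$100.10


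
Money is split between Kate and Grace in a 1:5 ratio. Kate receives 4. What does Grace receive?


Find the multiplier:
4 / 1 = 4
Apply to Grace's share:
5 x 4 = 20

20


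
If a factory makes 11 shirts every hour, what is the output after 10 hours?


Production rate: 11 shirts per hour
Time: 10 hours
Total: 11 x 10 = 110 shirts

110 shirts


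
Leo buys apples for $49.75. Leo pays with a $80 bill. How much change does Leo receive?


Start with the amount paid:
$80
Subtract the price:
$80 - $49.75 = $30.25

$30.25


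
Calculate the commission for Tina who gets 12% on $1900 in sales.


Convert rate to decimal:
12% = 0.12
Multiply by sales:
$1900 x 0.12 = $228

$228


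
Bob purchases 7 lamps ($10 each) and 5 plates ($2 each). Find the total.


Cost of lamps:
7 x $10 = $70
Cost of plates:
5 x $2 = $10
Add both:
$70 + $10 = $80

$80


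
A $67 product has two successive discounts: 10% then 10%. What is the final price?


First discount:
10% of $67 = $6.70
Price after first discount:
$67 - $6.70 = $60.30
Second discount:
10% of $60.30 = $6.03
Final price:
$60.30 - $6.03 = $54.27

$54.27


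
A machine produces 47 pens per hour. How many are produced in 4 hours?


Production rate: 47 pens per hour
Time: 4 hours
Total: 47 x 4 = 188 pens

188 pens


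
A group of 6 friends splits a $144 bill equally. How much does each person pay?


Total bill: $144
Number of people: 6
Each pays: $144 / 6 = $24

$24


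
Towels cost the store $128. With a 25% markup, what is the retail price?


Calculate the markup amount:
25% of $128 = $32
Add to cost:
$128 + $32 = $160

$160


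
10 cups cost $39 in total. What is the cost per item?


Total cost: $39
Number of items: 10
Unit price: $39 / 10 = $3.90

$3.90


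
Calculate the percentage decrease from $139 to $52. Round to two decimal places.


Find the absolute change:
|52 - 139| = 87
Divide by original and multiply by 100:
87 / 139 x 100 = 62.5899...% ≈ 62.59%

62.59%


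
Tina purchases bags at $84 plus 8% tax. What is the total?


Calculate the tax:
8% of $84 = $6.72
Add tax to price:
$84 + $6.72 = $90.72

$90.72


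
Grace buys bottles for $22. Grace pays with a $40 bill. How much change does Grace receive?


Start with the amount paid:
$40
Subtract the price:
$40 - $22 = $18

$18


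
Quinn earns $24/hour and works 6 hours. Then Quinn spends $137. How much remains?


Calculate earnings:
6 x $24 = $144
Subtract spending:
$144 - $137 = $7

$7


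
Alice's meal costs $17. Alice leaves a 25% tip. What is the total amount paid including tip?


Calculate the tip:
25% of $17 = $4.25
Add tip to meal cost:
$17 + $4.25 = $21.25

$21.25


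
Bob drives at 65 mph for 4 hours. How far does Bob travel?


Use the formula: distance = speed x time
Speed = 65 mph, Time = 4 hours
65 x 4 = 260 miles

260 miles


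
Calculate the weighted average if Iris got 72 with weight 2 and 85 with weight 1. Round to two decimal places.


Weighted sum:
2 x 72 + 1 x 85 = 229
Total weight:
2 + 1 = 3
Weighted average:
229 / 3 = 76.3333... ≈ 76.33

76.33


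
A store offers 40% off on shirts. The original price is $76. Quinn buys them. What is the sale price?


Calculate the discount amount:
40% of $76 = $30.40
Subtract from original:
$76 - $30.40 = $45.60

$45.60


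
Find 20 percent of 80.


Convert percentage to decimal:
20% = 0.2
Multiply:
80 x 0.2 = 16

16


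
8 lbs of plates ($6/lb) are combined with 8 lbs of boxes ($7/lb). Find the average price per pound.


Cost of plates:
8 x $6 = $48
Cost of boxes:
8 x $7 = $56
Total cost: $48 + $56 = $104
Total weight: 16 lbs
Average: $104 / 16 = $6.50/lb

$6.50/lb


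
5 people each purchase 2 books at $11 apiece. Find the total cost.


Cost per person:
2 x $11 = $22
Group total:
5 x $22 = $110

$110


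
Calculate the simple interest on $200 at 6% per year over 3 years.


Use the formula I = P x R x T / 100
P x R x T = 200 x 6 x 3 = 3600
I = 3600 / 100 = $36

$36


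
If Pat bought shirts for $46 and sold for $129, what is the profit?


Selling price = $129
Cost price = $46
Profit = selling price - cost price:
Profit = $129 - $46 = $83

$83


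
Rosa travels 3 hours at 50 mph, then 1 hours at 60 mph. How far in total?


Leg 1 distance:
50 x 3 = 150 miles
Leg 2 distance:
60 x 1 = 60 miles
Total distance:
150 + 60 = 210 miles

210 miles


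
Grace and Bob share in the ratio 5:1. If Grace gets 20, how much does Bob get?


Find the multiplier:
20 / 5 = 4
Apply to Bob's share:
1 x 4 = 4

4


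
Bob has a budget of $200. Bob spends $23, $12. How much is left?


Add up expenses:
$23 + $12 = $35
Subtract from budget:
$200 - $35 = $165

$165


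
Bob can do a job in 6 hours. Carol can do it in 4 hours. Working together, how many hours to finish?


Bob's rate: 1/6 of the job per hour
Carol's rate: 1/4 of the job per hour
Combined rate: 1/6 + 1/4 = 5/12 per hour
Time = 1 / (5/12) = 12/5 = 2.4 hours

2.4 hours


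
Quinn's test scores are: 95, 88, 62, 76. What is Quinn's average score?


Add the scores:
95 + 88 + 62 + 76 = 321
Divide by the number of tests:
321 / 4 = 80.25

80.25


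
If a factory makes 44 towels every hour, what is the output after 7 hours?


Production rate: 44 towels per hour
Time: 7 hours
Total: 44 x 7 = 308 towels

308 towels


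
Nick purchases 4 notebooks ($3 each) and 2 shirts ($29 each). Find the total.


Cost of notebooks:
4 x $3 = $12
Cost of shirts:
2 x $29 = $58
Add both:
$12 + $58 = $70

$70


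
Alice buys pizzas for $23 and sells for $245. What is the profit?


Selling price = $245
Cost price = $23
Profit = selling price - cost price:
Profit = $245 - $23 = $222

$222


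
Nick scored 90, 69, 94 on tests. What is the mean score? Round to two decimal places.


Add the scores:
90 + 69 + 94 = 253
Divide by the number of tests:
253 / 3 = 84.3333... ≈ 84.33

84.33


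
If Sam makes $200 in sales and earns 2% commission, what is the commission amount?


Convert rate to decimal:
2% = 0.02
Multiply by sales:
$200 x 0.02 = $4

$4


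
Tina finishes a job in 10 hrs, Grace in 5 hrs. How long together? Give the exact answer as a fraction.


Tina's rate: 1/10 of the job per hour
Grace's rate: 1/5 of the job per hour
Combined rate: 1/10 + 1/5 = 3/10 per hour
Time = 1 / (3/10) = 10/3 hours (≈ 3.33 hours)

10/3 hours


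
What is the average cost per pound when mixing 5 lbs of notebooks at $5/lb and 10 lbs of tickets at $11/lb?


Cost of notebooks:
5 x $5 = $25
Cost of tickets:
10 x $11 = $110
Total cost: $25 + $110 = $135
Total weight: 15 lbs
Average: $135 / 15 = $9/lb

$9/lb


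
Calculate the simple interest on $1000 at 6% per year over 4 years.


Use the formula I = P x R x T / 100
P x R x T = 1000 x 6 x 4 = 24000
I = 24000 / 100 = $240

$240


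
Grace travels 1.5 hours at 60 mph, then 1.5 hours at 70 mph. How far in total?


Leg 1 distance:
60 x 1.5 = 90 miles
Leg 2 distance:
70 x 1.5 = 105 miles
Total distance:
90 + 105 = 195 miles

195 miles


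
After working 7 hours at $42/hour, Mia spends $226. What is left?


Calculate earnings:
7 x $42 = $294
Subtract spending:
$294 - $226 = $68

$68


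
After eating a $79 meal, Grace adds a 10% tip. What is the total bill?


Calculate the tip:
10% of $79 = $7.90
Add tip to meal cost:
$79 + $7.90 = $86.90

$86.90


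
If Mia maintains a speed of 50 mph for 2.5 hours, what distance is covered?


Use the formula: distance = speed x time
Speed = 50 mph, Time = 2.5 hours
50 x 2.5 = 125 miles

125 miles


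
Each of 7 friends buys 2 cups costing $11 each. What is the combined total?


Cost per person:
2 x $11 = $22
Group total:
7 x $22 = $154

$154


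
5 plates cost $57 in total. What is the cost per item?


Total cost: $57
Number of items: 5
Unit price: $57 / 5 = $11.40

$11.40


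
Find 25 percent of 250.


Convert percentage to decimal:
25% = 0.25
Multiply:
250 x 0.25 = 62.5

62.5


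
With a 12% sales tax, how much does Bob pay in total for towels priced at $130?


Calculate the tax:
12% of $130 = $15.60
Add tax to price:
$130 + $15.60 = $145.60

$145.60


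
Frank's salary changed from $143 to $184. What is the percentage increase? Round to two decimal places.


Find the absolute change:
|184 - 143| = 41
Divide by original and multiply by 100:
41 / 143 x 100 = 28.6713...% ≈ 28.67%

28.67%


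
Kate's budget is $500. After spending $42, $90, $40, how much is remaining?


Add up expenses:
$42 + $90 + $40 = $172
Subtract from budget:
$500 - $172 = $328

$328


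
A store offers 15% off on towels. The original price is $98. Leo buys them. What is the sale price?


Calculate the discount amount:
15% of $98 = $14.70
Subtract from original:
$98 - $14.70 = $83.30

$83.30


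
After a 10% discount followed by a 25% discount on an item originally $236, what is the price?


First discount:
10% of $236 = $23.60
Price after first discount:
$236 - $23.60 = $212.40
Second discount:
25% of $212.40 = $53.10
Final price:
$212.40 - $53.10 = $159.30

$159.30


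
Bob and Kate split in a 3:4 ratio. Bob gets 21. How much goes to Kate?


Find the multiplier:
21 / 3 = 7
Apply to Kate's share:
4 x 7 = 28

28


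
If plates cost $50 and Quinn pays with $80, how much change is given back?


Start with the amount paid:
$80
Subtract the price:
$80 - $50 = $30

$30


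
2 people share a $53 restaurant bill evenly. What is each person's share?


Total bill: $53
Number of people: 2
Each pays: $53 / 2 = $26.50

$26.50


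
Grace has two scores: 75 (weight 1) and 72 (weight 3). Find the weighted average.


Weighted sum:
1 x 75 + 3 x 72 = 291
Total weight:
1 + 3 = 4
Weighted average:
291 / 4 = 72.75

72.75


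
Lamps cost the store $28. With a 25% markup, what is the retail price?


Calculate the markup amount:
25% of $28 = $7
Add to cost:
$28 + $7 = $35

$35


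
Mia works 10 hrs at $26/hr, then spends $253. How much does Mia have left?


Calculate earnings:
10 x $26 = $260
Subtract spending:
$260 - $253 = $7

$7


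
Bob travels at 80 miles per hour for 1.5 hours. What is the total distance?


Use the formula: distance = speed x time
Speed = 80 mph, Time = 1.5 hours
80 x 1.5 = 120 miles

120 miles


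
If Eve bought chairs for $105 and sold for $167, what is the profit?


Selling price = $167
Cost price = $105
Profit = selling price - cost price:
Profit = $167 - $105 = $62

$62


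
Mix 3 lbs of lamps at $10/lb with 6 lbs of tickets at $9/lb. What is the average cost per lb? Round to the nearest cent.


Cost of lamps:
3 x $10 = $30
Cost of tickets:
6 x $9 = $54
Total cost: $30 + $54 = $84
Total weight: 9 lbs
Average: $84 / 9 = $9.3333... ≈ $9.33/lb

$9.33/lb


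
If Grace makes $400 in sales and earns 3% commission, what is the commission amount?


Convert rate to decimal:
3% = 0.03
Multiply by sales:
$400 x 0.03 = $12

$12


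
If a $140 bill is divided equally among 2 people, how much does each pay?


Total bill: $140
Number of people: 2
Each pays: $140 / 2 = $70

$70


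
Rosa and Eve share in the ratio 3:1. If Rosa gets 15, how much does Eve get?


Find the multiplier:
15 / 3 = 5
Apply to Eve's share:
1 x 5 = 5

5


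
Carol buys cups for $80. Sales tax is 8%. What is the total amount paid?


Calculate the tax:
8% of $80 = $6.40
Add tax to price:
$80 + $6.40 = $86.40

$86.40


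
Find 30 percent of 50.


Convert percentage to decimal:
30% = 0.3
Multiply:
50 x 0.3 = 15

15


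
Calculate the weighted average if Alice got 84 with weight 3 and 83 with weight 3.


Weighted sum:
3 x 84 + 3 x 83 = 501
Total weight:
3 + 3 = 6
Weighted average:
501 / 6 = 83.5

83.5


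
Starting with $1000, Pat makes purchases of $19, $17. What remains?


Add up expenses:
$19 + $17 = $36
Subtract from budget:
$1000 - $36 = $964

$964


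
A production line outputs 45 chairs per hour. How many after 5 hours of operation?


Production rate: 45 chairs per hour
Time: 5 hours
Total: 45 x 5 = 225 chairs

225 chairs


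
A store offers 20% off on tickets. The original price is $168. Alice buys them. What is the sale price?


Calculate the discount amount:
20% of $168 = $33.60
Subtract from original:
$168 - $33.60 = $134.40

$134.40


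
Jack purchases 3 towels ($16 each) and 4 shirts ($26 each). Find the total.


Cost of towels:
3 x $16 = $48
Cost of shirts:
4 x $26 = $104
Add both:
$48 + $104 = $152

$152


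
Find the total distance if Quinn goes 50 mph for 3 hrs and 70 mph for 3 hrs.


Leg 1 distance:
50 x 3 = 150 miles
Leg 2 distance:
70 x 3 = 210 miles
Total distance:
150 + 210 = 360 miles

360 miles


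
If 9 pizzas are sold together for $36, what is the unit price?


Total cost: $36
Number of items: 9
Unit price: $36 / 9 = $4

$4


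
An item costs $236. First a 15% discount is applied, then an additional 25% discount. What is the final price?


First discount:
15% of $236 = $35.40
Price after first discount:
$236 - $35.40 = $200.60
Second discount:
25% of $200.60 = $50.15
Final price:
$200.60 - $50.15 = $150.45

$150.45


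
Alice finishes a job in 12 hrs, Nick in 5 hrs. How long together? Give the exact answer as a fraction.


Alice's rate: 1/12 of the job per hour
Nick's rate: 1/5 of the job per hour
Combined rate: 1/12 + 1/5 = 17/60 per hour
Time = 1 / (17/60) = 60/17 hours (≈ 3.53 hours)

60/17 hours


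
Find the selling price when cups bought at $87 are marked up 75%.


Calculate the markup amount:
75% of $87 = $65.25
Add to cost:
$87 + $65.25 = $152.25

$152.25


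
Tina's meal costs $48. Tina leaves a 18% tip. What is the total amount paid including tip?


Calculate the tip:
18% of $48 = $8.64
Add tip to meal cost:
$48 + $8.64 = $56.64

$56.64


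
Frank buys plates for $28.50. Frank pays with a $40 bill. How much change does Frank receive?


Start with the amount paid:
$40
Subtract the price:
$40 - $28.50 = $11.50

$11.50


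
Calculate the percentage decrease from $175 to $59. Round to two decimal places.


Find the absolute change:
|59 - 175| = 116
Divide by original and multiply by 100:
116 / 175 x 100 = 66.2857...% ≈ 66.29%

66.29%


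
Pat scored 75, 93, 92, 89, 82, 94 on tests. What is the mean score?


Add the scores:
75 + 93 + 92 + 89 + 82 + 94 = 525
Divide by the number of tests:
525 / 6 = 87.5

87.5


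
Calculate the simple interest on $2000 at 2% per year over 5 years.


Use the formula I = P x R x T / 100
P x R x T = 2000 x 2 x 5 = 20000
I = 20000 / 100 = $200

$200


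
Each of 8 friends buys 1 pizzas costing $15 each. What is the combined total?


Cost per person:
1 x $15 = $15
Group total:
8 x $15 = $120

$120


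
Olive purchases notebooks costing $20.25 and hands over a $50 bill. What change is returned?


Start with the amount paid:
$50
Subtract the price:
$50 - $20.25 = $29.75

$29.75


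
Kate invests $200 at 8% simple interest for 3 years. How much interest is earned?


Use the formula I = P x R x T / 100
P x R x T = 200 x 8 x 3 = 4800
I = 4800 / 100 = $48

$48


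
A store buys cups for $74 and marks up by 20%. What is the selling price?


Calculate the markup amount:
20% of $74 = $14.80
Add to cost:
$74 + $14.80 = $88.80

$88.80


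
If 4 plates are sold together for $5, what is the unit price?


Total cost: $5
Number of items: 4
Unit price: $5 / 4 = $1.25

$1.25


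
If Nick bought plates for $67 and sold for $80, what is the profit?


Selling price = $80
Cost price = $67
Profit = selling price - cost price:
Profit = $80 - $67 = $13

$13


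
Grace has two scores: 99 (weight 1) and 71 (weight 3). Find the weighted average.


Weighted sum:
1 x 99 + 3 x 71 = 312
Total weight:
1 + 3 = 4
Weighted average:
312 / 4 = 78

78


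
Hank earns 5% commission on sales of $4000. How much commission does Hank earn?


Convert rate to decimal:
5% = 0.05
Multiply by sales:
$4000 x 0.05 = $200

$200


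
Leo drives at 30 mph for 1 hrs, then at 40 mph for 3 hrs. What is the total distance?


Leg 1 distance:
30 x 1 = 30 miles
Leg 2 distance:
40 x 3 = 120 miles
Total distance:
30 + 120 = 150 miles

150 miles


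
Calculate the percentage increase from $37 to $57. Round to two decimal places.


Find the absolute change:
|57 - 37| = 20
Divide by original and multiply by 100:
20 / 37 x 100 = 54.0540...% ≈ 54.05%

54.05%


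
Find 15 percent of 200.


Convert percentage to decimal:
15% = 0.15
Multiply:
200 x 0.15 = 30

30


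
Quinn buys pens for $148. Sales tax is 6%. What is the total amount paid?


Calculate the tax:
6% of $148 = $8.88
Add tax to price:
$148 + $8.88 = $156.88

$156.88


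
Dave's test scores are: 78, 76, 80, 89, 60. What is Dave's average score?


Add the scores:
78 + 76 + 80 + 89 + 60 = 383
Divide by the number of tests:
383 / 5 = 76.6

76.6


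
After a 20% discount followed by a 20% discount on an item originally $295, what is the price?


First discount:
20% of $295 = $59
Price after first discount:
$295 - $59 = $236
Second discount:
20% of $236 = $47.20
Final price:
$236 - $47.20 = $188.80

$188.80


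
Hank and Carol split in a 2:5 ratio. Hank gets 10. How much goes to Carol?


Find the multiplier:
10 / 2 = 5
Apply to Carol's share:
5 x 5 = 25

25


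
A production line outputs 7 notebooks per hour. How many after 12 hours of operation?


Production rate: 7 notebooks per hour
Time: 12 hours
Total: 7 x 12 = 84 notebooks

84 notebooks


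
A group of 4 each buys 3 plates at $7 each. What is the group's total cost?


Cost per person:
3 x $7 = $21
Group total:
4 x $21 = $84

$84


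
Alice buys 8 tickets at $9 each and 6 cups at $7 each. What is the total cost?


Cost of tickets:
8 x $9 = $72
Cost of cups:
6 x $7 = $42
Add both:
$72 + $42 = $114

$114


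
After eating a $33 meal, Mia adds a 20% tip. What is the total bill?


Calculate the tip:
20% of $33 = $6.60
Add tip to meal cost:
$33 + $6.60 = $39.60

$39.60


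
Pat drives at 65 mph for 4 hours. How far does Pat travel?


Use the formula: distance = speed x time
Speed = 65 mph, Time = 4 hours
65 x 4 = 260 miles

260 miles


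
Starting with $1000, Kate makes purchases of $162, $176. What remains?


Add up expenses:
$162 + $176 = $338
Subtract from budget:
$1000 - $338 = $662

$662


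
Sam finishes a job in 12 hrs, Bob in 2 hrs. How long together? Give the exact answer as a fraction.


Sam's rate: 1/12 of the job per hour
Bob's rate: 1/2 of the job per hour
Combined rate: 1/12 + 1/2 = 7/12 per hour
Time = 1 / (7/12) = 12/7 hours (≈ 1.71 hours)

12/7 hours


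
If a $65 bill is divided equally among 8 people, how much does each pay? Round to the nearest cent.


Total bill: $65
Number of people: 8
Each pays: $65 / 8 = $8.125 ≈ $8.13

$8.13


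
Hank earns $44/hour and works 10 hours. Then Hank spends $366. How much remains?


Calculate earnings:
10 x $44 = $440
Subtract spending:
$440 - $366 = $74

$74


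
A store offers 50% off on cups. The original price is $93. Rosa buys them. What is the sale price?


Calculate the discount amount:
50% of $93 = $46.50
Subtract from original:
$93 - $46.50 = $46.50

$46.50


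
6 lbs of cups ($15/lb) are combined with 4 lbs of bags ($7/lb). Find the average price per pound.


Cost of cups:
6 x $15 = $90
Cost of bags:
4 x $7 = $28
Total cost: $90 + $28 = $118
Total weight: 10 lbs
Average: $118 / 10 = $11.80/lb

$11.80/lb


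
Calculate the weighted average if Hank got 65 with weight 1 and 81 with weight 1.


Weighted sum:
1 x 65 + 1 x 81 = 146
Total weight:
1 + 1 = 2
Weighted average:
146 / 2 = 73

73


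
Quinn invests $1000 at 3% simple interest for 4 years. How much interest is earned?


Use the formula I = P x R x T / 100
P x R x T = 1000 x 3 x 4 = 12000
I = 12000 / 100 = $120

$120


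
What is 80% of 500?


Convert percentage to decimal:
80% = 0.8
Multiply:
500 x 0.8 = 400

400


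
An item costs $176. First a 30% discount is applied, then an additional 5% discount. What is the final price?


First discount:
30% of $176 = $52.80
Price after first discount:
$176 - $52.80 = $123.20
Second discount:
5% of $123.20 = $6.16
Final price:
$123.20 - $6.16 = $117.04

$117.04


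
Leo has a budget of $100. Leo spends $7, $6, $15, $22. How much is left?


Add up expenses:
$7 + $6 + $15 + $22 = $50
Subtract from budget:
$100 - $50 = $50

$50


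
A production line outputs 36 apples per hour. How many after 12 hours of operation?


Production rate: 36 apples per hour
Time: 12 hours
Total: 36 x 12 = 432 apples

432 apples


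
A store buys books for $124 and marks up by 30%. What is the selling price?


Calculate the markup amount:
30% of $124 = $37.20
Add to cost:
$124 + $37.20 = $161.20

$161.20


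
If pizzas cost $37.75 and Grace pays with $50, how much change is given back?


Start with the amount paid:
$50
Subtract the price:
$50 - $37.75 = $12.25

$12.25


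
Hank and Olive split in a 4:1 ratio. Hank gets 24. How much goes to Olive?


Find the multiplier:
24 / 4 = 6
Apply to Olive's share:
1 x 6 = 6

6


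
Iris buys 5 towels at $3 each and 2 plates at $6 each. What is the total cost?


Cost of towels:
5 x $3 = $15
Cost of plates:
2 x $6 = $12
Add both:
$15 + $12 = $27

$27


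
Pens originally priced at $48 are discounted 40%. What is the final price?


Calculate the discount amount:
40% of $48 = $19.20
Subtract from original:
$48 - $19.20 = $28.80

$28.80


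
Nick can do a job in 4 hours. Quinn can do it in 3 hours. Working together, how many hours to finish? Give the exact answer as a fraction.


Nick's rate: 1/4 of the job per hour
Quinn's rate: 1/3 of the job per hour
Combined rate: 1/4 + 1/3 = 7/12 per hour
Time = 1 / (7/12) = 12/7 hours (≈ 1.71 hours)

12/7 hours


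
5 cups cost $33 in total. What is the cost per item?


Total cost: $33
Number of items: 5
Unit price: $33 / 5 = $6.60

$6.60


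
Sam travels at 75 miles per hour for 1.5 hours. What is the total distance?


Use the formula: distance = speed x time
Speed = 75 mph, Time = 1.5 hours
75 x 1.5 = 112.5 miles

112.5 miles


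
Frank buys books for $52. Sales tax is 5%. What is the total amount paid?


Calculate the tax:
5% of $52 = $2.60
Add tax to price:
$52 + $2.60 = $54.60

$54.60


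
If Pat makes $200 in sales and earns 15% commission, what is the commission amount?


Convert rate to decimal:
15% = 0.15
Multiply by sales:
$200 x 0.15 = $30

$30


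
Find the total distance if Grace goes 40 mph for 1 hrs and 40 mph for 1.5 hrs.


Leg 1 distance:
40 x 1 = 40 miles
Leg 2 distance:
40 x 1.5 = 60 miles
Total distance:
40 + 60 = 100 miles

100 miles


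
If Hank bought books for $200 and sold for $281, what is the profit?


Selling price = $281
Cost price = $200
Profit = selling price - cost price:
Profit = $281 - $200 = $81

$81


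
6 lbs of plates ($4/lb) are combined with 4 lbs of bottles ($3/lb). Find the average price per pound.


Cost of plates:
6 x $4 = $24
Cost of bottles:
4 x $3 = $12
Total cost: $24 + $12 = $36
Total weight: 10 lbs
Average: $36 / 10 = $3.60/lb

$3.60/lb


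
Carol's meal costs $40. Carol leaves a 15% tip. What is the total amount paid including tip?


Calculate the tip:
15% of $40 = $6
Add tip to meal cost:
$40 + $6 = $46

$46


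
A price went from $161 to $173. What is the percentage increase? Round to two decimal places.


Find the absolute change:
|173 - 161| = 12
Divide by original and multiply by 100:
12 / 161 x 100 = 7.4534...% ≈ 7.45%

7.45%


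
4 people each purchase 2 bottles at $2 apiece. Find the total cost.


Cost per person:
2 x $2 = $4
Group total:
4 x $4 = $16

$16


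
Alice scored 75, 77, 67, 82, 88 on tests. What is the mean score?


Add the scores:
75 + 77 + 67 + 82 + 88 = 389
Divide by the number of tests:
389 / 5 = 77.8

77.8


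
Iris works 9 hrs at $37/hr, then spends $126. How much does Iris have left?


Calculate earnings:
9 x $37 = $333
Subtract spending:
$333 - $126 = $207

$207


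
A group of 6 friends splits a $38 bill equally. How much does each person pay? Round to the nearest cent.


Total bill: $38
Number of people: 6
Each pays: $38 / 6 = $6.3333... ≈ $6.33

$6.33


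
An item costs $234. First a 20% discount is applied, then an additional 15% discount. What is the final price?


First discount:
20% of $234 = $46.80
Price after first discount:
$234 - $46.80 = $187.20
Second discount:
15% of $187.20 = $28.08
Final price:
$187.20 - $28.08 = $159.12

$159.12


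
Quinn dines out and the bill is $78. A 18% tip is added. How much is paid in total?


Calculate the tip:
18% of $78 = $14.04
Add tip to meal cost:
$78 + $14.04 = $92.04

$92.04


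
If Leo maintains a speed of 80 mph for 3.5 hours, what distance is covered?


Use the formula: distance = speed x time
Speed = 80 mph, Time = 3.5 hours
80 x 3.5 = 280 miles

280 miles


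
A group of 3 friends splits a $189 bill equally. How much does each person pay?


Total bill: $189
Number of people: 3
Each pays: $189 / 3 = $63

$63


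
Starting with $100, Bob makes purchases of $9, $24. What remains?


Add up expenses:
$9 + $24 = $33
Subtract from budget:
$100 - $33 = $67

$67


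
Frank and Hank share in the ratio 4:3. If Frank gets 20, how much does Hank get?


Find the multiplier:
20 / 4 = 5
Apply to Hank's share:
3 x 5 = 15

15


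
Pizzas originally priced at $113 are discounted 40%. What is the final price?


Calculate the discount amount:
40% of $113 = $45.20
Subtract from original:
$113 - $45.20 = $67.80

$67.80


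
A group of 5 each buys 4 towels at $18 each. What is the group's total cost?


Cost per person:
4 x $18 = $72
Group total:
5 x $72 = $360

$360


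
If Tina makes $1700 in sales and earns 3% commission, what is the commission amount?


Convert rate to decimal:
3% = 0.03
Multiply by sales:
$1700 x 0.03 = $51

$51


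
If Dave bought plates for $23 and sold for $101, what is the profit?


Selling price = $101
Cost price = $23
Profit = selling price - cost price:
Profit = $101 - $23 = $78

$78


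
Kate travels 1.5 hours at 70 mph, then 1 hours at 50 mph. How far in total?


Leg 1 distance:
70 x 1.5 = 105 miles
Leg 2 distance:
50 x 1 = 50 miles
Total distance:
105 + 50 = 155 miles

155 miles


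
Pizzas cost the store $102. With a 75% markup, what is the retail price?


Calculate the markup amount:
75% of $102 = $76.50
Add to cost:
$102 + $76.50 = $178.50

$178.50


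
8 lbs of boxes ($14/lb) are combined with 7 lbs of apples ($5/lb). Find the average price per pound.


Cost of boxes:
8 x $14 = $112
Cost of apples:
7 x $5 = $35
Total cost: $112 + $35 = $147
Total weight: 15 lbs
Average: $147 / 15 = $9.80/lb

$9.80/lb


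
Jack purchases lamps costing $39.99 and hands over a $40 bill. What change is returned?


Start with the amount paid:
$40
Subtract the price:
$40 - $39.99 = $0.01

$0.01


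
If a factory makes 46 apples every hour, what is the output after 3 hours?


Production rate: 46 apples per hour
Time: 3 hours
Total: 46 x 3 = 138 apples

138 apples


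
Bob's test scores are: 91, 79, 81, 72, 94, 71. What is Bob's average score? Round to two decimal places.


Add the scores:
91 + 79 + 81 + 72 + 94 + 71 = 488
Divide by the number of tests:
488 / 6 = 81.3333... ≈ 81.33

81.33


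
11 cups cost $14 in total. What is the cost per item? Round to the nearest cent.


Total cost: $14
Number of items: 11
Unit price: $14 / 11 = $1.2727... ≈ $1.27

$1.27


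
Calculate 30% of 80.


Convert percentage to decimal:
30% = 0.3
Multiply:
80 x 0.3 = 24

24


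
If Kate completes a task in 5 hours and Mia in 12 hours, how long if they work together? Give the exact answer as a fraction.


Kate's rate: 1/5 of the job per hour
Mia's rate: 1/12 of the job per hour
Combined rate: 1/5 + 1/12 = 17/60 per hour
Time = 1 / (17/60) = 60/17 hours (≈ 3.53 hours)

60/17 hours


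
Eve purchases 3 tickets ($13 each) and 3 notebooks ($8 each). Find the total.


Cost of tickets:
3 x $13 = $39
Cost of notebooks:
3 x $8 = $24
Add both:
$39 + $24 = $63

$63


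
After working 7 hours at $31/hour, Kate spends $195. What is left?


Calculate earnings:
7 x $31 = $217
Subtract spending:
$217 - $195 = $22

$22


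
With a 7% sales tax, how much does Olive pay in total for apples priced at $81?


Calculate the tax:
7% of $81 = $5.67
Add tax to price:
$81 + $5.67 = $86.67

$86.67


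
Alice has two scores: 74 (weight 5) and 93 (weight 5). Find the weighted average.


Weighted sum:
5 x 74 + 5 x 93 = 835
Total weight:
5 + 5 = 10
Weighted average:
835 / 10 = 83.5

83.5


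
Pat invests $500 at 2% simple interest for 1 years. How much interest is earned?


Use the formula I = P x R x T / 100
P x R x T = 500 x 2 x 1 = 1000
I = 1000 / 100 = $10

$10


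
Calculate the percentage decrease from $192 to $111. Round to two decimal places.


Find the absolute change:
|111 - 192| = 81
Divide by original and multiply by 100:
81 / 192 x 100 = 42.1875% ≈ 42.19%

42.19%


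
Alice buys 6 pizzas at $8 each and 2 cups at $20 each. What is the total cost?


Cost of pizzas:
6 x $8 = $48
Cost of cups:
2 x $20 = $40
Add both:
$48 + $40 = $88

$88


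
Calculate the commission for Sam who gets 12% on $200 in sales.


Convert rate to decimal:
12% = 0.12
Multiply by sales:
$200 x 0.12 = $24

$24


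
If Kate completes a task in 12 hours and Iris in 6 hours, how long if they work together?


Kate's rate: 1/12 of the job per hour
Iris's rate: 1/6 of the job per hour
Combined rate: 1/12 + 1/6 = 1/4 per hour
Time = 1 / (1/4) = 4 hours

4 hours


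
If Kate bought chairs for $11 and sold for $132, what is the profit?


Selling price = $132
Cost price = $11
Profit = selling price - cost price:
Profit = $132 - $11 = $121

$121


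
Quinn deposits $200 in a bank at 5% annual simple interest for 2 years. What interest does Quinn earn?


Use the formula I = P x R x T / 100
P x R x T = 200 x 5 x 2 = 2000
I = 2000 / 100 = $20

$20


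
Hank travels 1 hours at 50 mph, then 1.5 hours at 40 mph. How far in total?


Leg 1 distance:
50 x 1 = 50 miles
Leg 2 distance:
40 x 1.5 = 60 miles
Total distance:
50 + 60 = 110 miles

110 miles


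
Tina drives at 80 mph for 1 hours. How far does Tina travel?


Use the formula: distance = speed x time
Speed = 80 mph, Time = 1 hours
80 x 1 = 80 miles

80 miles


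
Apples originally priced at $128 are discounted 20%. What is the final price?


Calculate the discount amount:
20% of $128 = $25.60
Subtract from original:
$128 - $25.60 = $102.40

$102.40


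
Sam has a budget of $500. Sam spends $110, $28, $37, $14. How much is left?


Add up expenses:
$110 + $28 + $37 + $14 = $189
Subtract from budget:
$500 - $189 = $311

$311


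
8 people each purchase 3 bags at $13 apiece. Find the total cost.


Cost per person:
3 x $13 = $39
Group total:
8 x $39 = $312

$312


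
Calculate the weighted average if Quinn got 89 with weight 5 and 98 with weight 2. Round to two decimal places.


Weighted sum:
5 x 89 + 2 x 98 = 641
Total weight:
5 + 2 = 7
Weighted average:
641 / 7 = 91.5714... ≈ 91.57

91.57


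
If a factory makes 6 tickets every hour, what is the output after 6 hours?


Production rate: 6 tickets per hour
Time: 6 hours
Total: 6 x 6 = 36 tickets

36 tickets


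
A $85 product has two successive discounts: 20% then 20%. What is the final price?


First discount:
20% of $85 = $17
Price after first discount:
$85 - $17 = $68
Second discount:
20% of $68 = $13.60
Final price:
$68 - $13.60 = $54.40

$54.40


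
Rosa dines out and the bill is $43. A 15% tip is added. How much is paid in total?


Calculate the tip:
15% of $43 = $6.45
Add tip to meal cost:
$43 + $6.45 = $49.45

$49.45


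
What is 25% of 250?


Convert percentage to decimal:
25% = 0.25
Multiply:
250 x 0.25 = 62.5

62.5


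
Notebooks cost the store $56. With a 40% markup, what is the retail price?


Calculate the markup amount:
40% of $56 = $22.40
Add to cost:
$56 + $22.40 = $78.40

$78.40


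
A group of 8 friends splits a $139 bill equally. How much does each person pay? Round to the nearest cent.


Total bill: $139
Number of people: 8
Each pays: $139 / 8 = $17.375 ≈ $17.38

$17.38


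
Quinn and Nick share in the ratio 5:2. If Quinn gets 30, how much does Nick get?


Find the multiplier:
30 / 5 = 6
Apply to Nick's share:
2 x 6 = 12

12


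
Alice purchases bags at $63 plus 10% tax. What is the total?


Calculate the tax:
10% of $63 = $6.30
Add tax to price:
$63 + $6.30 = $69.30

$69.30


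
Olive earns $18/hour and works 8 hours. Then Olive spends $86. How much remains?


Calculate earnings:
8 x $18 = $144
Subtract spending:
$144 - $86 = $58

$58


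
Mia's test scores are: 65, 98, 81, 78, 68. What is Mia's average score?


Add the scores:
65 + 98 + 81 + 78 + 68 = 390
Divide by the number of tests:
390 / 5 = 78

78


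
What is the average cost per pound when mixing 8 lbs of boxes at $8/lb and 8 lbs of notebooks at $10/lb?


Cost of boxes:
8 x $8 = $64
Cost of notebooks:
8 x $10 = $80
Total cost: $64 + $80 = $144
Total weight: 16 lbs
Average: $144 / 16 = $9/lb

$9/lb


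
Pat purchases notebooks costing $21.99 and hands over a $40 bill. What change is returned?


Start with the amount paid:
$40
Subtract the price:
$40 - $21.99 = $18.01

$18.01


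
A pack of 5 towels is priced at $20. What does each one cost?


Total cost: $20
Number of items: 5
Unit price: $20 / 5 = $4

$4


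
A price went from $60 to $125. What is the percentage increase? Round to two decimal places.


Find the absolute change:
|125 - 60| = 65
Divide by original and multiply by 100:
65 / 60 x 100 = 108.3333...% ≈ 108.33%

108.33%


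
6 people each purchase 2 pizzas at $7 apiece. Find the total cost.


Cost per person:
2 x $7 = $14
Group total:
6 x $14 = $84

$84


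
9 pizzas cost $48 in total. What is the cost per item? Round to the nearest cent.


Total cost: $48
Number of items: 9
Unit price: $48 / 9 = $5.3333... ≈ $5.33

$5.33


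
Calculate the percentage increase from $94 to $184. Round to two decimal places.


Find the absolute change:
|184 - 94| = 90
Divide by original and multiply by 100:
90 / 94 x 100 = 95.7446...% ≈ 95.74%

95.74%


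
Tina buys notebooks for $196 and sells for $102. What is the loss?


Selling price = $102
Cost price = $196
Loss = cost price - selling price:
Loss = $196 - $102 = $94

$94


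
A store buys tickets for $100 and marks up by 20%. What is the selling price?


Calculate the markup amount:
20% of $100 = $20
Add to cost:
$100 + $20 = $120

$120


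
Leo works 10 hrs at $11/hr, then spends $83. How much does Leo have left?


Calculate earnings:
10 x $11 = $110
Subtract spending:
$110 - $83 = $27

$27


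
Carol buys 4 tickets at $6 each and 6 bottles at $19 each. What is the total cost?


Cost of tickets:
4 x $6 = $24
Cost of bottles:
6 x $19 = $114
Add both:
$24 + $114 = $138

$138
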